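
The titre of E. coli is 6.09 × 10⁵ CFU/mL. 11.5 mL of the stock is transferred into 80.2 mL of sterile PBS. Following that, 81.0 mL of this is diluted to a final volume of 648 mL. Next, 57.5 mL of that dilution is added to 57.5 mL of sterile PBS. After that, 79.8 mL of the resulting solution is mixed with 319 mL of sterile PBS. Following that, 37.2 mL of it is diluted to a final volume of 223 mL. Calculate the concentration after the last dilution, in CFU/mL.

Overall dilution factor = 7.974 × 8 × 2 × 4.997 × 5.995 = 3822.
6.09 × 10⁵ CFU/mL / 3822 = 159 CFU/mL.

159 CFU/mL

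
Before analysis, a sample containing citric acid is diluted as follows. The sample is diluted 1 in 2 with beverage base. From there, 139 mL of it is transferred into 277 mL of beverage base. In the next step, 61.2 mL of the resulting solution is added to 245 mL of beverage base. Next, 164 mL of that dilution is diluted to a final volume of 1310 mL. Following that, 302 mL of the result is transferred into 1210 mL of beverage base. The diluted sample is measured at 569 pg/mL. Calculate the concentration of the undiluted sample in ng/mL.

Overall dilution factor = 2 × 2.993 × 5.003 × 7.988 × 5.007 = 1198.
Original = 569 pg/mL × 1198 = 6.81 × 10⁵ pg/mL = 681 ng/mL.

681 ng/mL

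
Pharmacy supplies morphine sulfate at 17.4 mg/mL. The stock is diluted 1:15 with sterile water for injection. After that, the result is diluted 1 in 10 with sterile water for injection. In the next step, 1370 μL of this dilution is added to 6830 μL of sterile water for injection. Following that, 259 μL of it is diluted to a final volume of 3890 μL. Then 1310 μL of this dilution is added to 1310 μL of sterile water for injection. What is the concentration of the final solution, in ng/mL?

Overall dilution factor = 15 × 10 × 5.985 × 15.02 × 2 = 2.70 × 10⁴.
17.4 mg/mL / 2.70 × 10⁴ = 6.45 × 10⁻⁴ mg/mL = 645 ng/mL.

645 ng/mL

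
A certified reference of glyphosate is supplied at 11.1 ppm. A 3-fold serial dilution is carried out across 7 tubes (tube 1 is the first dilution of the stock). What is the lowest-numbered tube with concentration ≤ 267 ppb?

tube 4

Tube n has concentration 11.1 ppm / 3ⁿ.
Need 3ⁿ ≥ 11.1 ppm / 267 ppb = 41.6, so n ≥ 3.39.
First such tube: n = 4.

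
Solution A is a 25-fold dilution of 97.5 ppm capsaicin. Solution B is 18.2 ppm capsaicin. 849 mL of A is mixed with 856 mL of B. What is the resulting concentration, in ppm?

C_A = 97.5 ppm / 25 = 3.90 ppm.
C_mix = (C_A·V_A + C_B·V_B)/(V_A + V_B) = (3.90×849 + 18.2×856) / 1705 = 11.1 ppm.

11.1 ppm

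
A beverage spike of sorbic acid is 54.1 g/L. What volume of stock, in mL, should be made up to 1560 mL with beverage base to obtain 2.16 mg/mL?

2.16 mg/mL = 2.16 g/L.
V₁ = C₂V₂/C₁ = 2.16 × 1560 / 54.1 = 62.3 mL.

62.3 mL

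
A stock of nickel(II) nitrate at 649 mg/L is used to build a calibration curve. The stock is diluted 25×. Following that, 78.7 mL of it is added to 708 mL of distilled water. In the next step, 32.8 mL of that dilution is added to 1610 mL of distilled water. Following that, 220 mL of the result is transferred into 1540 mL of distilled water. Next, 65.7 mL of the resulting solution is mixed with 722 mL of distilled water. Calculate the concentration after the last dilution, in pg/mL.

541 pg/mL

Overall dilution factor = 25 × 9.996 × 50.09 × 8 × 11.99 = 1.20 × 10⁶.
649 mg/L / 1.20 × 10⁶ = 5.41 × 10⁻⁴ mg/L = 541 pg/mL.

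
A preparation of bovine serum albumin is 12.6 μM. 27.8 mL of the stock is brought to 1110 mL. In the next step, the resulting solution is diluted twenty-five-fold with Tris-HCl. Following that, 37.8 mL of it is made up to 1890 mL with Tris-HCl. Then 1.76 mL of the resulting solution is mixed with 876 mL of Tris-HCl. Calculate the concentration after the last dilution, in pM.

Overall dilution factor = 39.93 × 25 × 50 × 498.7 = 2.49 × 10⁷.
12.6 μM / 2.49 × 10⁷ = 5.06 × 10⁻⁷ μM = 0.506 pM.

0.506 pM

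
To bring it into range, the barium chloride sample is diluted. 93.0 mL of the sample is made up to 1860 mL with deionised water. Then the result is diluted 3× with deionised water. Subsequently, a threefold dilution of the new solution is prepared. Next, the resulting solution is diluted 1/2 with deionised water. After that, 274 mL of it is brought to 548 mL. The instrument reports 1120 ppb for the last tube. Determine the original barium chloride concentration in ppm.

806 ppm

Overall dilution factor = 20 × 3 × 3 × 2 × 2 = 720.
Original = 1120 ppb × 720 = 8.06 × 10⁵ ppb = 806 ppm.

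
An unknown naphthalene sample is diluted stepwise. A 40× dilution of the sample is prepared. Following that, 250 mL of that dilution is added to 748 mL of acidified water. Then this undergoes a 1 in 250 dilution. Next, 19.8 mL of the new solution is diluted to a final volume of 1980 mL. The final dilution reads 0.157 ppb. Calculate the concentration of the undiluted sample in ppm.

Overall dilution factor = 40 × 3.992 × 250 × 100 = 3.99 × 10⁶.
Original = 0.157 ppb × 3.99 × 10⁶ = 6.27 × 10⁵ ppb = 627 ppm.

627 ppm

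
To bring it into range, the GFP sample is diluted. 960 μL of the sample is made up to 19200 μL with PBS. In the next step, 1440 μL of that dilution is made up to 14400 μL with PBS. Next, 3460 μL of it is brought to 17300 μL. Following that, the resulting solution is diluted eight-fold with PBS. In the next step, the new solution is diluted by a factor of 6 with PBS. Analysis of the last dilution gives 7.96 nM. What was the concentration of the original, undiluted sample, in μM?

382 μM

Overall dilution factor = 20 × 10 × 5 × 8 × 6 = 4.80 × 10⁴.
Original = 7.96 nM × 4.80 × 10⁴ = 3.82 × 10⁵ nM = 382 μM.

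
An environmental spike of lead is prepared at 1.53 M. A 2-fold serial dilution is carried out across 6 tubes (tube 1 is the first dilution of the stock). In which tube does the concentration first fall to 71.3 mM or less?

tube 5

Tube n has concentration 1.53 M / 2ⁿ.
Need 2ⁿ ≥ 1.53 M / 71.3 mM = 21.5, so n ≥ 4.42.
First such tube: n = 5.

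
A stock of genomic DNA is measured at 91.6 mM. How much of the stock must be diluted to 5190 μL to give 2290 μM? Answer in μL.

130 μL

2290 μM = 2.29 mM.
V₁ = C₂V₂/C₁ = 2.29 × 5190 / 91.6 = 130 μL.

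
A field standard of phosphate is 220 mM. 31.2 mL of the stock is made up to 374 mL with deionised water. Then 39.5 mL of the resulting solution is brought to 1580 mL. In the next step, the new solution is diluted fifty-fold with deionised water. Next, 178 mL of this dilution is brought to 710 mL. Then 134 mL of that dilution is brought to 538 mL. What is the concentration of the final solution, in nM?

573 nM

Overall dilution factor = 11.99 × 40 × 50 × 3.989 × 4.015 = 3.84 × 10⁵.
220 mM / 3.84 × 10⁵ = 5.73 × 10⁻⁴ mM = 573 nM.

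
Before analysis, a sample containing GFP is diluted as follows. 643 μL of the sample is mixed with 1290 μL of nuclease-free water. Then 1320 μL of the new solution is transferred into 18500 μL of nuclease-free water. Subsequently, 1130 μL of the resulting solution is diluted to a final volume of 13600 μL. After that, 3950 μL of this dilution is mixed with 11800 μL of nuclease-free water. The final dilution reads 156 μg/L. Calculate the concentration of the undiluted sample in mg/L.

Overall dilution factor = 3.006 × 15.02 × 12.04 × 3.987 = 2166.
Original = 156 μg/L × 2166 = 3.38 × 10⁵ μg/L = 338 mg/L.

338 mg/L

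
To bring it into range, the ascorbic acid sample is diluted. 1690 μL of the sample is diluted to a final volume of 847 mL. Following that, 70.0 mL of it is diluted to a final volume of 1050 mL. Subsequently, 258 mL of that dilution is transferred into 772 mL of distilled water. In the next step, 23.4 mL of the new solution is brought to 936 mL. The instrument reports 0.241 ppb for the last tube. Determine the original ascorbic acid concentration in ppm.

289 ppm

Overall dilution factor = 501.2 × 15 × 3.992 × 40 = 1.20 × 10⁶.
Original = 0.241 ppb × 1.20 × 10⁶ = 2.89 × 10⁵ ppb = 289 ppm.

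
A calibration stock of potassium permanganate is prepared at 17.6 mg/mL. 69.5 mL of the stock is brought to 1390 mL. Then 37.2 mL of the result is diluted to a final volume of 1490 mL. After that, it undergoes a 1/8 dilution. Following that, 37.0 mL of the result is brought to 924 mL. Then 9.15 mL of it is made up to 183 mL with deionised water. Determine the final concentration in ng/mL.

5.50 ng/mL

Overall dilution factor = 20 × 40.05 × 8 × 24.97 × 20 = 3.20 × 10⁶.
17.6 mg/mL / 3.20 × 10⁶ = 5.50 × 10⁻⁶ mg/mL = 5.50 ng/mL.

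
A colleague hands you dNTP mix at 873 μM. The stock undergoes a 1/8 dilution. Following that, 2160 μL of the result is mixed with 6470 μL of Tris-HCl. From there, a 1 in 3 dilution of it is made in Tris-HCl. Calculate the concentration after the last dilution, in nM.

Overall dilution factor = 8 × 3.995 × 3 = 95.9.
873 μM / 95.9 = 9.10 μM = 9100 nM.

9100 nM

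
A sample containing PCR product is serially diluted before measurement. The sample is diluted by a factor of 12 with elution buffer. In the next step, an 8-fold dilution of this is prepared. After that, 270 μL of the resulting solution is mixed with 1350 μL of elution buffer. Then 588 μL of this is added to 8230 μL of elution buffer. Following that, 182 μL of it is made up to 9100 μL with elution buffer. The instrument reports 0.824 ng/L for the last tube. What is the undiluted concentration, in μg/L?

Overall dilution factor = 12 × 8 × 6 × 15.00 × 50 = 4.32 × 10⁵.
Original = 0.824 ng/L × 4.32 × 10⁵ = 3.56 × 10⁵ ng/L = 356 μg/L.

356 μg/L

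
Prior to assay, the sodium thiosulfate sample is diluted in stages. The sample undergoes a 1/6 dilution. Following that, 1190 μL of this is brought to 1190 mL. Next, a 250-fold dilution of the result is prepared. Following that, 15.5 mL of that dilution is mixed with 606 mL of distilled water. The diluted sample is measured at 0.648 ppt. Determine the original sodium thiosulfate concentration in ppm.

39.0 ppm

Overall dilution factor = 6 × 1000 × 250 × 40.10 = 6.01 × 10⁷.
Original = 0.648 ppt × 6.01 × 10⁷ = 3.90 × 10⁷ ppt = 39.0 ppm.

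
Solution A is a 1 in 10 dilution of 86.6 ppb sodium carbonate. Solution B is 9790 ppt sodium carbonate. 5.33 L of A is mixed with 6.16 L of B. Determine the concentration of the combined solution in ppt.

9270 ppt

C_A = 86.6 ppb / 10 = 8.66 ppb.
C_B = 9790 ppt = 9.79 ppb.
C_mix = (C_A·V_A + C_B·V_B)/(V_A + V_B) = (8.66×5.33 + 9.79×6.16) / 11.49 = 9.27 ppb = 9270 ppt.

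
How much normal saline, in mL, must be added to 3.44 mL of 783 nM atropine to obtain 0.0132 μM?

0.0132 μM = 13.2 nM.
V₂ = C₁V₁/C₂ = 783 × 3.44 / 13.2 = 204 mL.
Diluent to add = V₂ − V₁ = 204 − 3.44 = 201 mL.

201 mL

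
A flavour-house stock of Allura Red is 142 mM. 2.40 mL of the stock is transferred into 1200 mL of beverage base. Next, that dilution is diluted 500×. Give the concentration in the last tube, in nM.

567 nM

Overall dilution factor = 501 × 500 = 2.51 × 10⁵.
142 mM / 2.51 × 10⁵ = 5.67 × 10⁻⁴ mM = 567 nM.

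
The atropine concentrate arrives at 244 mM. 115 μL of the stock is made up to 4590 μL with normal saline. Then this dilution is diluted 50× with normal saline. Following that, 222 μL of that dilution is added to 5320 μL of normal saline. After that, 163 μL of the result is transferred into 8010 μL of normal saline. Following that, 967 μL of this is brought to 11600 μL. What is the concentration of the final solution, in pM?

Overall dilution factor = 39.91 × 50 × 24.96 × 50.14 × 12.00 = 3.00 × 10⁷.
244 mM / 3.00 × 10⁷ = 8.14 × 10⁻⁶ mM = 8140 pM.

8140 pM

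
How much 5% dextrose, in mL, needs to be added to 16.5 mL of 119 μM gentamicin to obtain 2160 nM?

2160 nM = 2.16 μM.
V₂ = C₁V₁/C₂ = 119 × 16.5 / 2.16 = 909 mL.
Diluent to add = V₂ − V₁ = 909 − 16.5 = 893 mL.

893 mL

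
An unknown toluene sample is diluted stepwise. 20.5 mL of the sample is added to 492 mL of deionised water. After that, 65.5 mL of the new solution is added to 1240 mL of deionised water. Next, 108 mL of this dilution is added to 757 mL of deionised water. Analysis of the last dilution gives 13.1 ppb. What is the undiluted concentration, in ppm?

Overall dilution factor = 25 × 19.93 × 8.009 = 3991.
Original = 13.1 ppb × 3991 = 5.23 × 10⁴ ppb = 52.3 ppm.

52.3 ppm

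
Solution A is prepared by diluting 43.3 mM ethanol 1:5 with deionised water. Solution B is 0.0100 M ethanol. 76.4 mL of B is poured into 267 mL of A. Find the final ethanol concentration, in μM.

C_A = 43.3 mM / 5 = 8.66 mM.
C_B = 0.0100 M = 10.0 mM.
C_mix = (C_A·V_A + C_B·V_B)/(V_A + V_B) = (8.66×267 + 10.0×76.4) / 343.4 = 8.96 mM = 8960 μM.

8960 μM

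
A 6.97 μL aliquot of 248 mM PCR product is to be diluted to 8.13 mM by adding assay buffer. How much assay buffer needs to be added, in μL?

V₂ = C₁V₁/C₂ = 248 × 6.97 / 8.13 = 213 μL.
Diluent to add = V₂ − V₁ = 213 − 6.97 = 206 μL.

206 μL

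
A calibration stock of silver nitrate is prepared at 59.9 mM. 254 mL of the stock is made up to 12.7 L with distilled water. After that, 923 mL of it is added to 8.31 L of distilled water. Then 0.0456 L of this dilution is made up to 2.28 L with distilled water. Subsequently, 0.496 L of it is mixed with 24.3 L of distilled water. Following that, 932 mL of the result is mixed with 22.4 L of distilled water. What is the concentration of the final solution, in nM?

Overall dilution factor = 50 × 10.00 × 50 × 49.99 × 25.03 = 3.13 × 10⁷.
59.9 mM / 3.13 × 10⁷ = 1.91 × 10⁻⁶ mM = 1.91 nM.

1.91 nM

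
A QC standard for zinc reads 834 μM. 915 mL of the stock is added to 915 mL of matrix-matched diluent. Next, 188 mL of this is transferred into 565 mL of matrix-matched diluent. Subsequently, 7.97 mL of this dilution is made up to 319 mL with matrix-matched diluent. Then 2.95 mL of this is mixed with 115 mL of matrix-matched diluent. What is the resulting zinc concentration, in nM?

65.1 nM

Overall dilution factor = 2 × 4.005 × 40.03 × 39.98 = 1.28 × 10⁴.
834 μM / 1.28 × 10⁴ = 0.0651 μM = 65.1 nM.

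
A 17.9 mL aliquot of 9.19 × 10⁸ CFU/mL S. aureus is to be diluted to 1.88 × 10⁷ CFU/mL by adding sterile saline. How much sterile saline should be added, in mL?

857 mL

V₂ = C₁V₁/C₂ = 9.19 × 10⁸ × 17.9 / 1.88 × 10⁷ = 875 mL.
Diluent to add = V₂ − V₁ = 875 − 17.9 = 857 mL.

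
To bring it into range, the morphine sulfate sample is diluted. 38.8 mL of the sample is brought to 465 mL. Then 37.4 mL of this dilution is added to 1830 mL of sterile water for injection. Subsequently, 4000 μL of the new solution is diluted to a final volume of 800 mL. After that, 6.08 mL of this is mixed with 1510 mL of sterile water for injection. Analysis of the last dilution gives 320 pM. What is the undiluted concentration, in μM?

9550 μM

Overall dilution factor = 11.98 × 49.93 × 200 × 249.4 = 2.98 × 10⁷.
Original = 320 pM × 2.98 × 10⁷ = 9.55 × 10⁹ pM = 9550 μM.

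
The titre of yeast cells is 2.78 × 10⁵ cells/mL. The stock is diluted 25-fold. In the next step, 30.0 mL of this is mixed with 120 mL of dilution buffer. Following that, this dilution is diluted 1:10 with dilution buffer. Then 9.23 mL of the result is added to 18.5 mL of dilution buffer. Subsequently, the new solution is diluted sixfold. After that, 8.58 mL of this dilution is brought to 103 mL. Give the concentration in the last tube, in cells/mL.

1.03 cells/mL

Overall dilution factor = 25 × 5 × 10 × 3.004 × 6 × 12.00 = 2.70 × 10⁵.
2.78 × 10⁵ cells/mL / 2.70 × 10⁵ = 1.03 cells/mL.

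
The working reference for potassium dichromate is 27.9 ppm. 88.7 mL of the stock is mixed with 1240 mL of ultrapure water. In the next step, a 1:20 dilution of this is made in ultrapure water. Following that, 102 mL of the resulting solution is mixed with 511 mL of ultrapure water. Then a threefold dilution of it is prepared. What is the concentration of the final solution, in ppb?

Overall dilution factor = 14.98 × 20 × 6.010 × 3 = 5402.
27.9 ppm / 5402 = 5.17 × 10⁻³ ppm = 5.17 ppb.

5.17 ppb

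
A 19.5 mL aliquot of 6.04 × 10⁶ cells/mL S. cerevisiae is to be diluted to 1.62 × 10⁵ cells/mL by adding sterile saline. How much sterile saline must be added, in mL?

708 mL

V₂ = C₁V₁/C₂ = 6.04 × 10⁶ × 19.5 / 1.62 × 10⁵ = 727 mL.
Diluent to add = V₂ − V₁ = 727 − 19.5 = 708 mL.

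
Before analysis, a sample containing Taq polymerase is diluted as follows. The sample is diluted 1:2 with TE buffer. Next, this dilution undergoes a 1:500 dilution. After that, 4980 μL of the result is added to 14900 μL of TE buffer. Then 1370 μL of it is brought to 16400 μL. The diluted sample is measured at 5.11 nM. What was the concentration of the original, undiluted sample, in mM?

0.244 mM

Overall dilution factor = 2 × 500 × 3.992 × 11.97 = 4.78 × 10⁴.
Original = 5.11 nM × 4.78 × 10⁴ = 2.44 × 10⁵ nM = 0.244 mM.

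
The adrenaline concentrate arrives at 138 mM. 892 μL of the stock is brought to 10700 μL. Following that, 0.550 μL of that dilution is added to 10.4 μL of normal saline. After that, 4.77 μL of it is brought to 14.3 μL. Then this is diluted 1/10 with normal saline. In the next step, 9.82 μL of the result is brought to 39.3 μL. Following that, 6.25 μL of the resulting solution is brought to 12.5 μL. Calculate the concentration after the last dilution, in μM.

2.41 μM

Overall dilution factor = 12.00 × 19.91 × 2.998 × 10 × 4.002 × 2 = 5.73 × 10⁴.
138 mM / 5.73 × 10⁴ = 2.41 × 10⁻³ mM = 2.41 μM.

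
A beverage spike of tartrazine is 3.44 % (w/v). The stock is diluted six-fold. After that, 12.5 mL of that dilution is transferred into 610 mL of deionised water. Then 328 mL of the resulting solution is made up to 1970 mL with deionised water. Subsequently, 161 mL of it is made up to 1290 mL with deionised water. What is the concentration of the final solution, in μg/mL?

2.39 μg/mL

Overall dilution factor = 6 × 49.80 × 6.006 × 8.012 = 1.44 × 10⁴.
3.44 % (w/v) / 1.44 × 10⁴ = 2.39 × 10⁻⁴ % (w/v) = 2.39 μg/mL.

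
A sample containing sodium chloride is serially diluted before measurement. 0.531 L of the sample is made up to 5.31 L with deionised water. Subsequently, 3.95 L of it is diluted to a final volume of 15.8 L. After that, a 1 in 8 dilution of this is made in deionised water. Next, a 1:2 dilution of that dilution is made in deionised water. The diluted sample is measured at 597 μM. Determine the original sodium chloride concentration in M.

Overall dilution factor = 10 × 4 × 8 × 2 = 640.
Original = 597 μM × 640 = 3.82 × 10⁵ μM = 0.382 M.

0.382 M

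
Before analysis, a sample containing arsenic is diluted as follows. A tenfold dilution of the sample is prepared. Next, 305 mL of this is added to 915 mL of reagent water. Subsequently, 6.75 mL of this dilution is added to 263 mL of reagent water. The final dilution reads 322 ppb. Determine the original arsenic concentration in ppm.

515 ppm

Overall dilution factor = 10 × 4 × 39.96 = 1599.
Original = 322 ppb × 1599 = 5.15 × 10⁵ ppb = 515 ppm.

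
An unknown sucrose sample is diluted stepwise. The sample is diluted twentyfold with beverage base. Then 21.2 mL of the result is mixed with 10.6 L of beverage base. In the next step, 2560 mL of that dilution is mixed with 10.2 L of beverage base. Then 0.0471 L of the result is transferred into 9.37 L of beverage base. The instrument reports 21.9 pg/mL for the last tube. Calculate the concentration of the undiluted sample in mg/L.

Overall dilution factor = 20 × 501 × 4.984 × 199.9 = 9.99 × 10⁶.
Original = 21.9 pg/mL × 9.99 × 10⁶ = 2.19 × 10⁸ pg/mL = 219 mg/L.

219 mg/L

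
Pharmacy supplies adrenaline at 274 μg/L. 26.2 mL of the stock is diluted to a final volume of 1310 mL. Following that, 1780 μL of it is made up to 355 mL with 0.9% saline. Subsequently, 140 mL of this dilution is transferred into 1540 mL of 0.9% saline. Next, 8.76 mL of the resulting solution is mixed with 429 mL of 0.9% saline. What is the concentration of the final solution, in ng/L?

Overall dilution factor = 50 × 199.4 × 12 × 49.97 = 5.98 × 10⁶.
274 μg/L / 5.98 × 10⁶ = 4.58 × 10⁻⁵ μg/L = 0.0458 ng/L.

0.0458 ng/L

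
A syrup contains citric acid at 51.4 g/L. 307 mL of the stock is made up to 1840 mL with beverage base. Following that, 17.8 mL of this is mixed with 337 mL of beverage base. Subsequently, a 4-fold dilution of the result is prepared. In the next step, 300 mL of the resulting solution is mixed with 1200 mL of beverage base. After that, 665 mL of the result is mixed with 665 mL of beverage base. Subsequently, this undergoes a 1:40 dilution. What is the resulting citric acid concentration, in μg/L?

Overall dilution factor = 5.993 × 19.93 × 4 × 5 × 2 × 40 = 1.91 × 10⁵.
51.4 g/L / 1.91 × 10⁵ = 2.69 × 10⁻⁴ g/L = 269 μg/L.

269 μg/L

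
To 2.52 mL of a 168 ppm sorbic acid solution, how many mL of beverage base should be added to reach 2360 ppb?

177 mL

2360 ppb = 2.36 ppm.
V₂ = C₁V₁/C₂ = 168 × 2.52 / 2.36 = 179 mL.
Diluent to add = V₂ − V₁ = 179 − 2.52 = 177 mL.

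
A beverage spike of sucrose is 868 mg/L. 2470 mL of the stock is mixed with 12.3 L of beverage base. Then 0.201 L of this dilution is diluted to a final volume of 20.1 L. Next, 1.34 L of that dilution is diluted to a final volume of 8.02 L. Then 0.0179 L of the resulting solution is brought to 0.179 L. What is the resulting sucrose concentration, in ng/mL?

Overall dilution factor = 5.980 × 100 × 5.985 × 10 = 3.58 × 10⁴.
868 mg/L / 3.58 × 10⁴ = 0.0243 mg/L = 24.3 ng/mL.

24.3 ng/mL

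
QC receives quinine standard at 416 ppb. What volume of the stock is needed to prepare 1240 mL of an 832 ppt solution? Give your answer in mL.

832 ppt = 0.832 ppb.
V₁ = C₂V₂/C₁ = 0.832 × 1240 / 416 = 2.48 mL.

2.48 mL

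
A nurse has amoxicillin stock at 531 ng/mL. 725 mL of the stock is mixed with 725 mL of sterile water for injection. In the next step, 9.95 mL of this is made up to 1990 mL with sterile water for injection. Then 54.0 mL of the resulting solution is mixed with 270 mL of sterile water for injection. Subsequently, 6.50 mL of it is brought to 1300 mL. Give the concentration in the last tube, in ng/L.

Overall dilution factor = 2 × 200 × 6 × 200 = 4.80 × 10⁵.
531 ng/mL / 4.80 × 10⁵ = 1.11 × 10⁻³ ng/mL = 1.11 ng/L.

1.11 ng/L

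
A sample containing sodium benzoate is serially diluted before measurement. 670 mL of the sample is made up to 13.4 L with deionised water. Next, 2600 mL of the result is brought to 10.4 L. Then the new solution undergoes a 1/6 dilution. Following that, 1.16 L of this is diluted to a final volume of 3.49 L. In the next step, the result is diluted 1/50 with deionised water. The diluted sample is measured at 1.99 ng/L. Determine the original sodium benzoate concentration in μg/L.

Overall dilution factor = 20 × 4 × 6 × 3.009 × 50 = 7.22 × 10⁴.
Original = 1.99 ng/L × 7.22 × 10⁴ = 1.44 × 10⁵ ng/L = 144 μg/L.

144 μg/L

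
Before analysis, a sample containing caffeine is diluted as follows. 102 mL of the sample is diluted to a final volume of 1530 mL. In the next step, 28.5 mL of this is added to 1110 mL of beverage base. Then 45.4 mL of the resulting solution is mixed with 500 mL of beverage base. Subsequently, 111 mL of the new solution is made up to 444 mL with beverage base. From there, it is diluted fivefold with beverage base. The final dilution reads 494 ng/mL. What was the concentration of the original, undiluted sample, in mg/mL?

Overall dilution factor = 15 × 39.95 × 12.01 × 4 × 5 = 1.44 × 10⁵.
Original = 494 ng/mL × 1.44 × 10⁵ = 7.11 × 10⁷ ng/mL = 71.1 mg/mL.

71.1 mg/mL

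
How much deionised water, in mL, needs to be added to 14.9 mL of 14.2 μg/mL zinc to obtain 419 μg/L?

490 mL

419 μg/L = 0.419 μg/mL.
V₂ = C₁V₁/C₂ = 14.2 × 14.9 / 0.419 = 505 mL.
Diluent to add = V₂ − V₁ = 505 − 14.9 = 490 mL.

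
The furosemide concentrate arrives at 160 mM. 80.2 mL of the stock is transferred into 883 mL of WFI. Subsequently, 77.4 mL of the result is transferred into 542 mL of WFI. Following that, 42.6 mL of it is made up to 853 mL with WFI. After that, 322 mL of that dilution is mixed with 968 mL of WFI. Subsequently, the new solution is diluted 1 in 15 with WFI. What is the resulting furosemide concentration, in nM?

1380 nM

Overall dilution factor = 12.01 × 8.003 × 20.02 × 4.006 × 15 = 1.16 × 10⁵.
160 mM / 1.16 × 10⁵ = 1.38 × 10⁻³ mM = 1380 nM.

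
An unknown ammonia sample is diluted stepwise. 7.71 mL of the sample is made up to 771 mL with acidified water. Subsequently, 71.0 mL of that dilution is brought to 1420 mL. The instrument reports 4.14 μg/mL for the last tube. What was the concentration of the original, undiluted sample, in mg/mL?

Overall dilution factor = 100 × 20 = 2000.
Original = 4.14 μg/mL × 2000 = 8280 μg/mL = 8.28 mg/mL.

8.28 mg/mL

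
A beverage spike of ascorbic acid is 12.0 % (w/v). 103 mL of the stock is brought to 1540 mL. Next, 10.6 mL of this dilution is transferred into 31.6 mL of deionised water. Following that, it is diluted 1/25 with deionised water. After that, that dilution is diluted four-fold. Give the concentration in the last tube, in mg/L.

Overall dilution factor = 14.95 × 3.981 × 25 × 4 = 5952.
12.0 % (w/v) / 5952 = 2.02 × 10⁻³ % (w/v) = 20.2 mg/L.

20.2 mg/L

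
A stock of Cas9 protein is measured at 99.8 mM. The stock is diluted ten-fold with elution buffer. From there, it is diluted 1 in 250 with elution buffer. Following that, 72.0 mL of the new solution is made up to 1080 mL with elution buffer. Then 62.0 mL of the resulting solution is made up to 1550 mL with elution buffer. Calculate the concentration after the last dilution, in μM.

Overall dilution factor = 10 × 250 × 15 × 25 = 9.38 × 10⁵.
99.8 mM / 9.38 × 10⁵ = 1.06 × 10⁻⁴ mM = 0.106 μM.

0.106 μM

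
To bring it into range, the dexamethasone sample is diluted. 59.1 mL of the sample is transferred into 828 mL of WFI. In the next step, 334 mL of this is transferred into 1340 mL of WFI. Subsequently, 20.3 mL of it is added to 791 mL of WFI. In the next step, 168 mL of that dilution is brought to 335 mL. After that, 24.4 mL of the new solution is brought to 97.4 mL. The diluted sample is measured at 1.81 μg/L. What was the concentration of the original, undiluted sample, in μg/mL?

Overall dilution factor = 15.01 × 5.012 × 39.97 × 1.994 × 3.992 = 2.39 × 10⁴.
Original = 1.81 μg/L × 2.39 × 10⁴ = 4.33 × 10⁴ μg/L = 43.3 μg/mL.

43.3 μg/mL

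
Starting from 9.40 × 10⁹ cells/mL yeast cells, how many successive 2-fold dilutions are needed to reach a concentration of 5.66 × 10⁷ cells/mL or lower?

Need 2ⁿ ≥ 166, so n ≥ log(166)/log(2) = 7.38.
Minimum whole steps: n = 8.

8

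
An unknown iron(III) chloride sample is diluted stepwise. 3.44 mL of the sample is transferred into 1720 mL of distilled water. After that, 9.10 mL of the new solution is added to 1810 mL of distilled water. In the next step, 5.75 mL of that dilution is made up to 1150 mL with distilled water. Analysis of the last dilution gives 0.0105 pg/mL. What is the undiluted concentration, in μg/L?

Overall dilution factor = 501 × 199.9 × 200 = 2.00 × 10⁷.
Original = 0.0105 pg/mL × 2.00 × 10⁷ = 2.10 × 10⁵ pg/mL = 210 μg/L.

210 μg/L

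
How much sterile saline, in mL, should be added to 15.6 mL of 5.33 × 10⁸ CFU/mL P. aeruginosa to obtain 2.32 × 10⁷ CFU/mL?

343 mL

V₂ = C₁V₁/C₂ = 5.33 × 10⁸ × 15.6 / 2.32 × 10⁷ = 358 mL.
Diluent to add = V₂ − V₁ = 358 − 15.6 = 343 mL.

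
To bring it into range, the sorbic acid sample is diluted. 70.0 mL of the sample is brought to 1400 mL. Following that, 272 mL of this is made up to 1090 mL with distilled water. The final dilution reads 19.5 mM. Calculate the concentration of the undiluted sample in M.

1.56 M

Overall dilution factor = 20 × 4.007 = 80.1.
Original = 19.5 mM × 80.1 = 1563 mM = 1.56 M.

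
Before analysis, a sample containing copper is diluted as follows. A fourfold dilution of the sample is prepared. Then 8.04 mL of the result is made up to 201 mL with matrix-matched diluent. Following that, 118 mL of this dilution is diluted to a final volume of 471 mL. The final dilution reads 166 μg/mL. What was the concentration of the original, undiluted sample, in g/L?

Overall dilution factor = 4 × 25 × 3.992 = 399.
Original = 166 μg/mL × 399 = 6.63 × 10⁴ μg/mL = 66.3 g/L.

66.3 g/L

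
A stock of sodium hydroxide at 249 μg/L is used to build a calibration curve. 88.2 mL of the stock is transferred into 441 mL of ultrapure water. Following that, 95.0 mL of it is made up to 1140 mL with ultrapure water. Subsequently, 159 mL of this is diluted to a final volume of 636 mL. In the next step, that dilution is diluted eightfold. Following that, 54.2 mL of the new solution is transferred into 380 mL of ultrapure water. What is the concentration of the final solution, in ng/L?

Overall dilution factor = 6 × 12 × 4 × 8 × 8.011 = 1.85 × 10⁴.
249 μg/L / 1.85 × 10⁴ = 0.0135 μg/L = 13.5 ng/L.

13.5 ng/L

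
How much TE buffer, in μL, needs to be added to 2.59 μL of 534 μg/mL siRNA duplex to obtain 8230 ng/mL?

8230 ng/mL = 8.23 μg/mL.
V₂ = C₁V₁/C₂ = 534 × 2.59 / 8.23 = 168 μL.
Diluent to add = V₂ − V₁ = 168 − 2.59 = 165 μL.

165 μL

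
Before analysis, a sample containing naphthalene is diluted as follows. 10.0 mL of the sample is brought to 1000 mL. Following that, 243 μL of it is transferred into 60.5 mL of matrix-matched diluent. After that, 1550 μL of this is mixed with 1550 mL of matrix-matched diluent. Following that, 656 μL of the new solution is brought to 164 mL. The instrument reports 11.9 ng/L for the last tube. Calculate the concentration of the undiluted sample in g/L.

74.4 g/L

Overall dilution factor = 100 × 250.0 × 1001 × 250 = 6.26 × 10⁹.
Original = 11.9 ng/L × 6.26 × 10⁹ = 7.44 × 10¹⁰ ng/L = 74.4 g/L.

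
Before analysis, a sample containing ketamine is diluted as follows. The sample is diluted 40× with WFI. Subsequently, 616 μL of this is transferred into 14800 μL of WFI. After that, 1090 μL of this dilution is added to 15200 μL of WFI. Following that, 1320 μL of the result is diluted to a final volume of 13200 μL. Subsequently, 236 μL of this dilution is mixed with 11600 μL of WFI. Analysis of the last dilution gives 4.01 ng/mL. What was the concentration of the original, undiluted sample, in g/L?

30.1 g/L

Overall dilution factor = 40 × 25.03 × 14.94 × 10 × 50.15 = 7.50 × 10⁶.
Original = 4.01 ng/mL × 7.50 × 10⁶ = 3.01 × 10⁷ ng/mL = 30.1 g/L.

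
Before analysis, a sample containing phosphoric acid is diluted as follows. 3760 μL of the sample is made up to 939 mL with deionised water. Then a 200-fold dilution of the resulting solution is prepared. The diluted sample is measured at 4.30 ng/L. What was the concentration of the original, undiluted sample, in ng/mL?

Overall dilution factor = 249.7 × 200 = 4.99 × 10⁴.
Original = 4.30 ng/L × 4.99 × 10⁴ = 2.15 × 10⁵ ng/L = 215 ng/mL.

215 ng/mL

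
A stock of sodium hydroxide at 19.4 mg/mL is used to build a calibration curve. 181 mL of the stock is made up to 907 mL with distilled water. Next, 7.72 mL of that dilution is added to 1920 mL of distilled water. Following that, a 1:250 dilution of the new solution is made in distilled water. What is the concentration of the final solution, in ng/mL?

62.0 ng/mL

Overall dilution factor = 5.011 × 249.7 × 250 = 3.13 × 10⁵.
19.4 mg/mL / 3.13 × 10⁵ = 6.20 × 10⁻⁵ mg/mL = 62.0 ng/mL.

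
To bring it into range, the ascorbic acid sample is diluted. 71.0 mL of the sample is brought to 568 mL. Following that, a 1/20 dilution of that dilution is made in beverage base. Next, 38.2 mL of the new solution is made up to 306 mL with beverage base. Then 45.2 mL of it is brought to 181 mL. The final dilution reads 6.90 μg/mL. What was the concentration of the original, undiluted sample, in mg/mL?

35.4 mg/mL

Overall dilution factor = 8 × 20 × 8.010 × 4.004 = 5132.
Original = 6.90 μg/mL × 5132 = 3.54 × 10⁴ μg/mL = 35.4 mg/mL.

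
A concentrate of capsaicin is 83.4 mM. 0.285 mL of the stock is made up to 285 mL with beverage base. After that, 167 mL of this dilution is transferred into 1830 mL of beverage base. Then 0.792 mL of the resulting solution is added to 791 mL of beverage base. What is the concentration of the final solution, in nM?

Overall dilution factor = 1000 × 11.96 × 999.7 = 1.20 × 10⁷.
83.4 mM / 1.20 × 10⁷ = 6.98 × 10⁻⁶ mM = 6.98 nM.

6.98 nM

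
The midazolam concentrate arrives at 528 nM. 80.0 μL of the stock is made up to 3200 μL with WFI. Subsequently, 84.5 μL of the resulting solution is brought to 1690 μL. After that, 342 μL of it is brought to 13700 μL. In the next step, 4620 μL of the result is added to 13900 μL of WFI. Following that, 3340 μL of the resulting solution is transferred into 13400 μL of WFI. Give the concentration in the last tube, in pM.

0.820 pM

Overall dilution factor = 40 × 20 × 40.06 × 4.009 × 5.012 = 6.44 × 10⁵.
528 nM / 6.44 × 10⁵ = 8.20 × 10⁻⁴ nM = 0.820 pM.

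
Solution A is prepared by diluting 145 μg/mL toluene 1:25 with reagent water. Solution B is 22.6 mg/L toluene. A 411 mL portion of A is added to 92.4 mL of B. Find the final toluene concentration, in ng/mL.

8880 ng/mL

C_A = 145 μg/mL / 25 = 5.80 μg/mL.
C_B = 22.6 mg/L = 22.6 μg/mL.
C_mix = (C_A·V_A + C_B·V_B)/(V_A + V_B) = (5.80×411 + 22.6×92.4) / 503.4 = 8.88 μg/mL = 8880 ng/mL.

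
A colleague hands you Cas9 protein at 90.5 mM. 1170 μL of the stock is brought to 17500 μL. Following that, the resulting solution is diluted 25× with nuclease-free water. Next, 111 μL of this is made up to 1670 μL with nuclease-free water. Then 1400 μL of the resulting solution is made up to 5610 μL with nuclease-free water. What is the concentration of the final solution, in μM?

Overall dilution factor = 14.96 × 25 × 15.05 × 4.007 = 2.25 × 10⁴.
90.5 mM / 2.25 × 10⁴ = 4.01 × 10⁻³ mM = 4.01 μM.

4.01 μM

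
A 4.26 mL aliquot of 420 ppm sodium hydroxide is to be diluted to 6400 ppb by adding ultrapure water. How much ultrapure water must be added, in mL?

275 mL

6400 ppb = 6.40 ppm.
V₂ = C₁V₁/C₂ = 420 × 4.26 / 6.40 = 280 mL.
Diluent to add = V₂ − V₁ = 280 − 4.26 = 275 mL.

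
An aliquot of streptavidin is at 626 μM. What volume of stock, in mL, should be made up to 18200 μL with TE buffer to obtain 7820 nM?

0.227 mL

7820 nM = 7.82 μM.
V₁ = C₂V₂/C₁ = 7.82 × 18200 / 626 = 227 μL = 0.227 mL.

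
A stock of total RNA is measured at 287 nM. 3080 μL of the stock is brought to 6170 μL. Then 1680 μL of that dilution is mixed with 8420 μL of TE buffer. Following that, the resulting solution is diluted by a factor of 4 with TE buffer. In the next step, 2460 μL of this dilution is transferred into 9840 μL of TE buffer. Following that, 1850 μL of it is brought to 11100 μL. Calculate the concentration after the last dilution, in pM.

Overall dilution factor = 2.003 × 6.012 × 4 × 5 × 6 = 1445.
287 nM / 1445 = 0.199 nM = 199 pM.

199 pM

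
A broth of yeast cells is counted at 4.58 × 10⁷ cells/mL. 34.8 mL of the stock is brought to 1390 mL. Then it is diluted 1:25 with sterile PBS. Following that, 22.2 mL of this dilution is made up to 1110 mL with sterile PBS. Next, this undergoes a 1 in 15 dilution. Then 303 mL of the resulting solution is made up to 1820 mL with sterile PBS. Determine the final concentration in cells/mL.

10.2 cells/mL

Overall dilution factor = 39.94 × 25 × 50 × 15 × 6.007 = 4.50 × 10⁶.
4.58 × 10⁷ cells/mL / 4.50 × 10⁶ = 10.2 cells/mL.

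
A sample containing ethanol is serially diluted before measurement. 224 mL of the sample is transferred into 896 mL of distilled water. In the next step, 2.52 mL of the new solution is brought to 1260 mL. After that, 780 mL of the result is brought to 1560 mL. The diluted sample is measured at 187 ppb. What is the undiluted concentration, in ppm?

Overall dilution factor = 5 × 500 × 2 = 5000.
Original = 187 ppb × 5000 = 9.35 × 10⁵ ppb = 935 ppm.

935 ppm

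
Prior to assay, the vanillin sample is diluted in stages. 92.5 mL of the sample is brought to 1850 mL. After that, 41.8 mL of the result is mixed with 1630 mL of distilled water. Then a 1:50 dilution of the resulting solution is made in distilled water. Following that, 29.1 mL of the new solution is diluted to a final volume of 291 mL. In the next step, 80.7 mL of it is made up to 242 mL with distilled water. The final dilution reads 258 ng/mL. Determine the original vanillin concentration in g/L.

309 g/L

Overall dilution factor = 20 × 40.00 × 50 × 10 × 2.999 = 1.20 × 10⁶.
Original = 258 ng/mL × 1.20 × 10⁶ = 3.09 × 10⁸ ng/mL = 309 g/L.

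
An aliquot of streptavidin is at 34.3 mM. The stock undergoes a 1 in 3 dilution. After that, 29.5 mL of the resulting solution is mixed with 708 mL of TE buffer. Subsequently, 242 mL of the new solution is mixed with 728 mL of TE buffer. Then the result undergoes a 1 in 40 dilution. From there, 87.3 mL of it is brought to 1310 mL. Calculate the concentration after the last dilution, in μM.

Overall dilution factor = 3 × 25 × 4.008 × 40 × 15.01 = 1.80 × 10⁵.
34.3 mM / 1.80 × 10⁵ = 1.90 × 10⁻⁴ mM = 0.190 μM.

0.190 μM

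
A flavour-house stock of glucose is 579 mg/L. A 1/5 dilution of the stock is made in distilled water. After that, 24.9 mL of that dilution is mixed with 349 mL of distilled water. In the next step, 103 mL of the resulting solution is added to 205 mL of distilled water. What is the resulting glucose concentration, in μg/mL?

Overall dilution factor = 5 × 15.02 × 2.990 = 225.
579 mg/L / 225 = 2.58 mg/L = 2.58 μg/mL.

2.58 μg/mL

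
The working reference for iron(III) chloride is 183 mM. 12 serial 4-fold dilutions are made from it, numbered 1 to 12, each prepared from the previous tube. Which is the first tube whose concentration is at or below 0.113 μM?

tube 11

Tube n has concentration 183 mM / 4ⁿ.
Need 4ⁿ ≥ 183 mM / 0.113 μM = 1.62 × 10⁶, so n ≥ 10.31.
First such tube: n = 11.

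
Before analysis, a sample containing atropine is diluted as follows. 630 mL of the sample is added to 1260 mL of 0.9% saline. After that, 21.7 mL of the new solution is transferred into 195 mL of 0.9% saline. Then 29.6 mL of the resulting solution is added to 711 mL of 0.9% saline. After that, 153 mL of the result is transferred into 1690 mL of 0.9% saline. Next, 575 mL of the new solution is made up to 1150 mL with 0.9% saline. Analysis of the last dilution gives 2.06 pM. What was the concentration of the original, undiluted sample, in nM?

37.2 nM

Overall dilution factor = 3 × 9.986 × 25.02 × 12.05 × 2 = 1.81 × 10⁴.
Original = 2.06 pM × 1.81 × 10⁴ = 3.72 × 10⁴ pM = 37.2 nM.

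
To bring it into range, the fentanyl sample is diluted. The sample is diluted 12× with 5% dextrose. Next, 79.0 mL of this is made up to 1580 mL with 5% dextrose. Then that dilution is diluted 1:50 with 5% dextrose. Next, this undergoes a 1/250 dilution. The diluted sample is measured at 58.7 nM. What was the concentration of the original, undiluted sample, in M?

Overall dilution factor = 12 × 20 × 50 × 250 = 3.00 × 10⁶.
Original = 58.7 nM × 3.00 × 10⁶ = 1.76 × 10⁸ nM = 0.176 M.

0.176 M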